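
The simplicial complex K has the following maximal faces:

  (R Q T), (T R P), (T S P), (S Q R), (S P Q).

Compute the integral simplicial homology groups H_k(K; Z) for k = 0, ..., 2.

H_0 ≅ Z,  H_1 ≅ Z,  H_2 = 0.

Order the vertices as P < Q < R < S < T. Listing each simplex with vertices in this order, K has dimension 2 with simplices:

  0-simplices (5): P, Q, R, S, T
  1-simplices (10): PQ, PR, PS, PT, QR, QS, QT, RS, RT, ST
  2-simplices (5): PQS, PRT, PST, QRS, QRT

Hence C_0 ≅ Z^5, C_1 ≅ Z^10, C_2 ≅ Z^5.

Boundary ∂_1: C_1 → C_0 maps an edge to its endpoints' difference, ∂[p,q] = q − p. For instance
  ∂PS = S − P.
As a 5×10 matrix over Z this has rank 4, with invariant factors (1,1,1,1).

∂_2: C_2 → C_1 acts by ∂[p,q,r] = [q,r] − [p,r] + [p,q]. For instance
  ∂PQS = QS − PS + PQ,
  ∂PRT = RT − PT + PR.
The resulting 10×5 matrix has rank 5, and its Smith normal form has invariant factors (1,1,1,1,1).

Reading off H_k = ker ∂_k / im ∂_{k+1}:

  H_0: rank C_0 − rank ∂_1 = 5 − 4 = 1, and the invariant factors of ∂_1 are all 1, so H_0 ≅ Z.
  H_1: rank ker ∂_1 − rank ∂_2 = (10 − 4) − 5 = 1, and the invariant factors of ∂_2 are all 1, so H_1 ≅ Z.
  H_2: rank ker ∂_2 − rank ∂_3 = (5 − 5) − 0 = 0, and there is no ∂_3, so H_2 ≅ 0.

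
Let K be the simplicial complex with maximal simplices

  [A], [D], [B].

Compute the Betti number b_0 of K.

Fix the vertex order A < B < D and write every simplex with vertices in increasing order. Then dim K = 0 and the simplices of K are:

  0-simplices (3): A, B, D

giving chain groups C_0 ≅ Z^3.

Reading off H_k = ker ∂_k / im ∂_{k+1}:

  H_0: rank C_0 − rank ∂_1 = 3 − 0 = 3, and there is no ∂_1, so H_0 = Z^3.

(K is a triangulation of a set of 3 points.)

Hence the Betti numbers are b_0 = 3.

b_0 = 3.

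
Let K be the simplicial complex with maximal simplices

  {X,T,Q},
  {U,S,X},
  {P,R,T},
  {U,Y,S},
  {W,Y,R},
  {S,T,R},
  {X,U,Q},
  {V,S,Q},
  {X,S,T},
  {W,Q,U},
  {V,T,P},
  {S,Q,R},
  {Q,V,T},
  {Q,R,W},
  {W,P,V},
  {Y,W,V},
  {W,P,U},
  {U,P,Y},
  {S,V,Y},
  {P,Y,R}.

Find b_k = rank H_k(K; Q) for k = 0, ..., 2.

Fix the vertex order P < Q < R < S < T < U < V < W < X < Y and write every simplex with vertices in increasing order. Then dim K = 2 and the simplices of K are:

  0-simplices (10): P, Q, R, S, T, U, V, W, X, Y
  1-simplices (30): PR, PT, PU, PV, PW, PY, QR, QS, QT, QU, QV, QW, QX, RS, RT, RW, RY, ST, SU, SV, SX, SY, TV, TX, UW, UX, UY, VW, VY, WY
  2-simplices (20): PRT, PRY, PTV, PUW, PUY, PVW, QRS, QRW, QSV, QTV, QTX, QUW, QUX, RST, RWY, STX, SUX, SUY, SVY, VWY

Hence C_0 ≅ Z^10, C_1 ≅ Z^30, C_2 ≅ Z^20.

Boundary ∂_1: C_1 → C_0 sends each edge [p,q] (with p < q) to q − p. For instance
  ∂QS = S − Q.
The resulting 10×30 matrix has rank 9, and its Smith normal form has invariant factors (1,1,1,1,1,1,1,1,1).

The boundary map ∂_2: C_2 → C_1 acts by ∂[p,q,r] = [q,r] − [p,r] + [p,q]. For instance
  ∂PTV = TV − PV + PT,
  ∂QUW = UW − QW + QU.
As a 30×20 matrix over Z this has rank 20, with invariant factors (1,1,1,1,1,1,1,1,1,1,1,1,1,1,1,1,1,1,1,2).

Reading off H_k = ker ∂_k / im ∂_{k+1}:

  H_0: rank C_0 − rank ∂_1 = 10 − 9 = 1, and the invariant factors of ∂_1 are all 1, so H_0 ≅ Z.
  H_1: rank ker ∂_1 − rank ∂_2 = (30 − 9) − 20 = 1, and ∂_2 has invariant factor 2 > 1, so H_1 ≅ Z × Z/2.
  H_2: rank ker ∂_2 − rank ∂_3 = (20 − 20) − 0 = 0, and there is no ∂_3, so H_2 ≅ 0.

Hence the Betti numbers are b_0 = 1, b_1 = 1, b_2 = 0.

b_0 = 1, b_1 = 1, b_2 = 0.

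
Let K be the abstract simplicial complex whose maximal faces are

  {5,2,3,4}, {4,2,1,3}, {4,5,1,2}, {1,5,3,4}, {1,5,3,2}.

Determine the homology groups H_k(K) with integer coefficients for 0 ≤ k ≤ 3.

Fix the vertex order 1 < 2 < 3 < 4 < 5 and write every simplex with vertices in increasing order. Then dim K = 3 and the simplices of K are:

  0-simplices (5): [1], [2], [3], [4], [5]
  1-simplices (10): [1,2], [1,3], [1,4], [1,5], [2,3], [2,4], [2,5], [3,4], [3,5], [4,5]
  2-simplices (10): [1,2,3], [1,2,4], [1,2,5], [1,3,4], [1,3,5], [1,4,5], [2,3,4], [2,3,5], [2,4,5], [3,4,5]
  3-simplices (5): [1,2,3,4], [1,2,3,5], [1,2,4,5], [1,3,4,5], [2,3,4,5]

so the chain groups are C_0 ≅ Z^5, C_1 ≅ Z^10, C_2 ≅ Z^10, C_3 ≅ Z^5.

Boundary ∂_1: C_1 → C_0 maps an edge to its endpoints' difference, ∂[p,q] = q − p.
As a 5×10 matrix over Z this has rank 4, with invariant factors (1,1,1,1).

The boundary map ∂_2: C_2 → C_1 maps a triangle to the signed sum of its edges. For instance
  ∂[1,2,4] = [2,4] − [1,4] + [1,2],
  ∂[2,4,5] = [4,5] − [2,5] + [2,4].
This gives a 10×10 integer matrix of rank 6; reducing to Smith normal form yields diagonal entries (1,1,1,1,1,1).

∂_3: C_3 → C_2 sends each 3-simplex σ to the alternating sum Σ_i (−1)^i (σ with its i-th vertex removed). For instance
  ∂[1,3,4,5] = [3,4,5] − [1,4,5] + [1,3,5] − [1,3,4],
  ∂[1,2,3,4] = [2,3,4] − [1,3,4] + [1,2,4] − [1,2,3].
The resulting 10×5 matrix has rank 4, and its Smith normal form has invariant factors (1,1,1,1).

From H_k ≅ ker(∂_k) / im(∂_{k+1}) we obtain:

  H_0: rank C_0 − rank ∂_1 = 5 − 4 = 1, and the invariant factors of ∂_1 are all 1, so H_0 ≅ Z.
  H_1: rank ker ∂_1 − rank ∂_2 = (10 − 4) − 6 = 0, and the invariant factors of ∂_2 are all 1, so H_1 ≅ 0.
  H_2: rank ker ∂_2 − rank ∂_3 = (10 − 6) − 4 = 0, and the invariant factors of ∂_3 are all 1, so H_2 ≅ 0.
  H_3: rank ker ∂_3 − rank ∂_4 = (5 − 4) − 0 = 1, and there is no ∂_4, so H_3 ≅ Z.

As a check, the Euler characteristic is 5 − 10 + 10 − 5 = 0, which agrees with 1 − 0 + 0 − 1 = 0.

H_0 ≅ Z,  H_1 = 0,  H_2 = 0,  H_3 ≅ Z.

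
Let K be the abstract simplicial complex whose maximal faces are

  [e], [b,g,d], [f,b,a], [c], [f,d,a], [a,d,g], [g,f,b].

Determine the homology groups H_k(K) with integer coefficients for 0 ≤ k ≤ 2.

H_0 ≅ Z^3,  H_1 ≅ Z,  H_2 = 0.

We work with the vertex ordering a < b < c < d < e < f < g. The simplices of K, each written with vertices in increasing order, are:

  0-simplices (7): a, b, c, d, e, f, g
  1-simplices (10): ab, ad, af, ag, bd, bf, bg, df, dg, fg
  2-simplices (5): abf, adf, adg, bdg, bfg

giving chain groups C_0 ≅ Z^7, C_1 ≅ Z^10, C_2 ≅ Z^5.

The boundary map ∂_1: C_1 → C_0 is given by ∂[p,q] = [q] − [p]. For instance
  ∂bg = g − b.
As a 7×10 matrix over Z this has rank 4, with invariant factors (1,1,1,1).

Boundary ∂_2: C_2 → C_1 sends each 2-simplex [p,q,r] to [q,r] − [p,r] + [p,q]. For instance
  ∂bfg = fg − bg + bf,
  ∂adf = df − af + ad.
This gives a 10×5 integer matrix of rank 5; reducing to Smith normal form yields diagonal entries (1,1,1,1,1).

Computing H_k = (kernel of ∂_k) / (image of ∂_{k+1}):

  H_0: rank C_0 − rank ∂_1 = 7 − 4 = 3, and the invariant factors of ∂_1 are all 1, so H_0 = Z^3.
  H_1: rank ker ∂_1 − rank ∂_2 = (10 − 4) − 5 = 1, and the invariant factors of ∂_2 are all 1, so H_1 = Z.
  H_2: rank ker ∂_2 − rank ∂_3 = (5 − 5) − 0 = 0, and there is no ∂_3, so H_2 = 0.

As a check, the Euler characteristic is 7 − 10 + 5 = 2, which agrees with 3 − 1 + 0 = 2.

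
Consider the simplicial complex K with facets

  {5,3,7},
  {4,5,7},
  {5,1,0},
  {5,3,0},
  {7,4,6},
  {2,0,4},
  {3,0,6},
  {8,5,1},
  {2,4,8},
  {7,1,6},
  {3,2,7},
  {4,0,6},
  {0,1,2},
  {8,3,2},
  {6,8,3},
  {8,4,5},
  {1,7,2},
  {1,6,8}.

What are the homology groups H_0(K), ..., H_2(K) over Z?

Take the total order 0 < 1 < 2 < 3 < 4 < 5 < 6 < 7 < 8 on the vertex set. Then K (dimension 2) consists of the simplices:

  0-simplices (9): [0], [1], [2], [3], [4], [5], [6], [7], [8]
  1-simplices (27): (27 of them)
  2-simplices (18): [0,1,2], [0,1,5], [0,2,4], [0,3,5], [0,3,6], [0,4,6], [1,2,7], [1,5,8], [1,6,7], [1,6,8], [2,3,7], [2,3,8], [2,4,8], [3,5,7], [3,6,8], [4,5,7], [4,5,8], [4,6,7]

giving chain groups C_0 ≅ Z^9, C_1 ≅ Z^27, C_2 ≅ Z^18.

Boundary ∂_1: C_1 → C_0 is given by ∂[p,q] = [q] − [p]. For instance
  ∂[4,5] = [5] − [4].
As a 9×27 matrix over Z this has rank 8, with invariant factors (1,1,1,1,1,1,1,1).

∂_2: C_2 → C_1 acts by ∂[p,q,r] = [q,r] − [p,r] + [p,q]. For instance
  ∂[3,6,8] = [6,8] − [3,8] + [3,6],
  ∂[0,3,5] = [3,5] − [0,5] + [0,3].
The resulting 27×18 matrix has rank 17, and its Smith normal form has invariant factors (1,1,1,1,1,1,1,1,1,1,1,1,1,1,1,1,1).

Computing H_k = (kernel of ∂_k) / (image of ∂_{k+1}):

  H_0: rank C_0 − rank ∂_1 = 9 − 8 = 1, and the invariant factors of ∂_1 are all 1, so H_0 ≅ Z.
  H_1: rank ker ∂_1 − rank ∂_2 = (27 − 8) − 17 = 2, and the invariant factors of ∂_2 are all 1, so H_1 ≅ Z^2.
  H_2: rank ker ∂_2 − rank ∂_3 = (18 − 17) − 0 = 1, and there is no ∂_3, so H_2 ≅ Z.

H_0 = Z,  H_1 = Z^2,  H_2 = Z.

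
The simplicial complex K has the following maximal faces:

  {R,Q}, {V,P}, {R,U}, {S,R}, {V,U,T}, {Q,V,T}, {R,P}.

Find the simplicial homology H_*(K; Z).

H_0 ≅ Z,  H_1 ≅ Z^2,  H_2 = 0.

Fix the vertex order P < Q < R < S < T < U < V and write every simplex with vertices in increasing order. Then dim K = 2 and the simplices of K are:

  0-simplices (7): P, Q, R, S, T, U, V
  1-simplices (10): PR, PV, QR, QT, QV, RS, RU, TU, TV, UV
  2-simplices (2): QTV, TUV

Hence C_0 ≅ Z^7, C_1 ≅ Z^10, C_2 ≅ Z^2.

The boundary map ∂_1: C_1 → C_0 is given by ∂[p,q] = [q] − [p]. For instance
  ∂RS = S − R.
The 7×10 boundary matrix has rank 6 and Smith normal form diag(1,1,1,1,1,1).

Boundary ∂_2: C_2 → C_1 sends each 2-simplex [p,q,r] to [q,r] − [p,r] + [p,q]. For instance
  ∂QTV = TV − QV + QT,
  ∂TUV = UV − TV + TU.
The 10×2 boundary matrix has rank 2 and Smith normal form diag(1,1).

Reading off H_k = ker ∂_k / im ∂_{k+1}:

  H_0: rank C_0 − rank ∂_1 = 7 − 6 = 1, and the invariant factors of ∂_1 are all 1, so H_0 = Z.
  H_1: rank ker ∂_1 − rank ∂_2 = (10 − 6) − 2 = 2, and the invariant factors of ∂_2 are all 1, so H_1 = Z^2.
  H_2: rank ker ∂_2 − rank ∂_3 = (2 − 2) − 0 = 0, and there is no ∂_3, so H_2 = 0.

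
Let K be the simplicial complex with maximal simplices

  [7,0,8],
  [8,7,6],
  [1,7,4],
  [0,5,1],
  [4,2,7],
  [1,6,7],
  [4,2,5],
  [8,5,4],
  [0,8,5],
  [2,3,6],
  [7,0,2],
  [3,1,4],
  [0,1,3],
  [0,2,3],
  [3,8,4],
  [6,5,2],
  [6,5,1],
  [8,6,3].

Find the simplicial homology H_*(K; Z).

We work with the vertex ordering 0 < 1 < 2 < 3 < 4 < 5 < 6 < 7 < 8. The simplices of K, each written with vertices in increasing order, are:

  0-simplices (9): [0], [1], [2], [3], [4], [5], [6], [7], [8]
  1-simplices (27): (27 of them)
  2-simplices (18): [0,1,3], [0,1,5], [0,2,3], [0,2,7], [0,5,8], [0,7,8], [1,3,4], [1,4,7], [1,5,6], [1,6,7], [2,3,6], [2,4,5], [2,4,7], [2,5,6], [3,4,8], [3,6,8], [4,5,8], [6,7,8]

Hence C_0 ≅ Z^9, C_1 ≅ Z^27, C_2 ≅ Z^18.

Boundary ∂_1: C_1 → C_0 is given by ∂[p,q] = [q] − [p].
This gives a 9×27 integer matrix of rank 8; reducing to Smith normal form yields diagonal entries (1,1,1,1,1,1,1,1).

The boundary map ∂_2: C_2 → C_1 maps a triangle to the signed sum of its edges. For instance
  ∂[1,6,7] = [6,7] − [1,7] + [1,6],
  ∂[3,6,8] = [6,8] − [3,8] + [3,6].
This gives a 27×18 integer matrix of rank 17; reducing to Smith normal form yields diagonal entries (1,1,1,1,1,1,1,1,1,1,1,1,1,1,1,1,1).

Now H_k = ker ∂_k / im ∂_{k+1}, so:

  H_0: rank C_0 − rank ∂_1 = 9 − 8 = 1, and the invariant factors of ∂_1 are all 1, so H_0 ≅ Z.
  H_1: rank ker ∂_1 − rank ∂_2 = (27 − 8) − 17 = 2, and the invariant factors of ∂_2 are all 1, so H_1 ≅ Z^2.
  H_2: rank ker ∂_2 − rank ∂_3 = (18 − 17) − 0 = 1, and there is no ∂_3, so H_2 ≅ Z.

H_0 = Z,  H_1 = Z^2,  H_2 = Z.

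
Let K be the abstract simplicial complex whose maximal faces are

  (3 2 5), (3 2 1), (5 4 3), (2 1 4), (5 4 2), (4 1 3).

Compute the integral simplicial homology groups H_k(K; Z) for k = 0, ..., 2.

We work with the vertex ordering 1 < 2 < 3 < 4 < 5. The simplices of K, each written with vertices in increasing order, are:

  0-simplices (5): [1], [2], [3], [4], [5]
  1-simplices (9): [1,2], [1,3], [1,4], [2,3], [2,4], [2,5], [3,4], [3,5], [4,5]
  2-simplices (6): [1,2,3], [1,2,4], [1,3,4], [2,3,5], [2,4,5], [3,4,5]

so the chain groups are C_0 ≅ Z^5, C_1 ≅ Z^9, C_2 ≅ Z^6.

The boundary map ∂_1: C_1 → C_0 maps an edge to its endpoints' difference, ∂[p,q] = q − p.
The resulting 5×9 matrix has rank 4, and its Smith normal form has invariant factors (1,1,1,1).

Boundary ∂_2: C_2 → C_1 maps a triangle to the signed sum of its edges. For instance
  ∂[1,3,4] = [3,4] − [1,4] + [1,3],
  ∂[2,4,5] = [4,5] − [2,5] + [2,4].
The 9×6 boundary matrix has rank 5 and Smith normal form diag(1,1,1,1,1).

Now H_k = ker ∂_k / im ∂_{k+1}, so:

  H_0: rank C_0 − rank ∂_1 = 5 − 4 = 1, and the invariant factors of ∂_1 are all 1, so H_0 = Z.
  H_1: rank ker ∂_1 − rank ∂_2 = (9 − 4) − 5 = 0, and the invariant factors of ∂_2 are all 1, so H_1 = 0.
  H_2: rank ker ∂_2 − rank ∂_3 = (6 − 5) − 0 = 1, and there is no ∂_3, so H_2 = Z.

As a check, the Euler characteristic is 5 − 9 + 6 = 2, which agrees with 1 − 0 + 1 = 2.

H_0 ≅ Z,  H_1 = 0,  H_2 ≅ Z.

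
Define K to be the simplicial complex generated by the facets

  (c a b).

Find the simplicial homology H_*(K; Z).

H_0 ≅ Z,  H_1 = 0,  H_2 = 0.

Fix the vertex order a < b < c and write every simplex with vertices in increasing order. Then dim K = 2 and the simplices of K are:

  0-simplices (3): a, b, c
  1-simplices (3): ab, ac, bc
  2-simplices (1): abc

giving chain groups C_0 ≅ Z^3, C_1 ≅ Z^3, C_2 ≅ Z^1.

∂_1: C_1 → C_0 is given by ∂[p,q] = [q] − [p].
The 3×3 boundary matrix has rank 2 and Smith normal form diag(1,1).

The boundary map ∂_2: C_2 → C_1 acts by ∂[p,q,r] = [q,r] − [p,r] + [p,q]. For instance
  ∂abc = bc − ac + ab.
This gives a 3×1 integer matrix of rank 1; reducing to Smith normal form yields diagonal entries (1).

From H_k ≅ ker(∂_k) / im(∂_{k+1}) we obtain:

  H_0: rank C_0 − rank ∂_1 = 3 − 2 = 1, and the invariant factors of ∂_1 are all 1, so H_0 ≅ Z.
  H_1: rank ker ∂_1 − rank ∂_2 = (3 − 2) − 1 = 0, and the invariant factors of ∂_2 are all 1, so H_1 ≅ 0.
  H_2: rank ker ∂_2 − rank ∂_3 = (1 − 1) − 0 = 0, and there is no ∂_3, so H_2 ≅ 0.

(K is a triangulation of the 2-simplex.)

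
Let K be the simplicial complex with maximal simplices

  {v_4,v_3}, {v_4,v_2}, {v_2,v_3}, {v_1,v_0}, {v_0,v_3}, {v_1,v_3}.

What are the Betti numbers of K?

b_0 = 1, b_1 = 2.

K has 5 vertices, 6 edges.
rank ∂_0 = 0, rank ∂_1 = 4 ⇒ b_0 = 5 − 0 − 4 = 1; all invariant factors of ∂_1 are 1 so no torsion. So H_0 ≅ Z.
rank ∂_1 = 4, rank ∂_2 = 0 ⇒ b_1 = 6 − 4 − 0 = 2. So H_1 ≅ Z^2.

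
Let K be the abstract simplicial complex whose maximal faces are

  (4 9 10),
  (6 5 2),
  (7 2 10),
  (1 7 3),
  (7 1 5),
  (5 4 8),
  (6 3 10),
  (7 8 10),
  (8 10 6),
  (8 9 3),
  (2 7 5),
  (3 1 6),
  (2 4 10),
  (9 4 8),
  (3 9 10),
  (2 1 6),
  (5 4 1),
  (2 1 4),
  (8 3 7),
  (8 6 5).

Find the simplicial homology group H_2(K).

We work with the vertex ordering 1 < 2 < 3 < 4 < 5 < 6 < 7 < 8 < 9 < 10. The simplices of K, each written with vertices in increasing order, are:

  0-simplices (10): [1], [2], [3], [4], [5], [6], [7], [8], [9], [10]
  1-simplices (30): (30 of them)
  2-simplices (20): (20 of them)

giving chain groups C_0 ≅ Z^10, C_1 ≅ Z^30, C_2 ≅ Z^20.

Boundary ∂_1: C_1 → C_0 is given by ∂[p,q] = [q] − [p]. For instance
  ∂[2,6] = [6] − [2].
As a 10×30 matrix over Z this has rank 9, with invariant factors (1,1,1,1,1,1,1,1,1).

The boundary map ∂_2: C_2 → C_1 acts by ∂[p,q,r] = [q,r] − [p,r] + [p,q]. For instance
  ∂[3,9,10] = [9,10] − [3,10] + [3,9],
  ∂[7,8,10] = [8,10] − [7,10] + [7,8].
As a 30×20 matrix over Z this has rank 20, with invariant factors (1,1,1,1,1,1,1,1,1,1,1,1,1,1,1,1,1,1,1,2).

Reading off H_k = ker ∂_k / im ∂_{k+1}:

  H_2: rank ker ∂_2 − rank ∂_3 = (20 − 20) − 0 = 0, and there is no ∂_3, so H_2 = 0.

H_2 = 0.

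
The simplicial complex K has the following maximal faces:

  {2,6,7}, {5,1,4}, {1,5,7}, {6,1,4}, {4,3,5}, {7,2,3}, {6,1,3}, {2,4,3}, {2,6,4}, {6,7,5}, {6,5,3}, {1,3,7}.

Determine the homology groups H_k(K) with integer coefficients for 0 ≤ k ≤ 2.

H_0 ≅ Z,  H_1 ≅ Z/2,  H_2 = 0.

Take the total order 1 < 2 < 3 < 4 < 5 < 6 < 7 on the vertex set. Then K (dimension 2) consists of the simplices:

  0-simplices (7): [1], [2], [3], [4], [5], [6], [7]
  1-simplices (18): [1,3], [1,4], [1,5], [1,6], [1,7], [2,3], [2,4], [2,6], [2,7], [3,4], [3,5], [3,6], [3,7], [4,5], [4,6], [5,6], [5,7], [6,7]
  2-simplices (12): [1,3,6], [1,3,7], [1,4,5], [1,4,6], [1,5,7], [2,3,4], [2,3,7], [2,4,6], [2,6,7], [3,4,5], [3,5,6], [5,6,7]

Hence C_0 ≅ Z^7, C_1 ≅ Z^18, C_2 ≅ Z^12.

The boundary map ∂_1: C_1 → C_0 sends each edge [p,q] (with p < q) to q − p.
As a 7×18 matrix over Z this has rank 6, with invariant factors (1,1,1,1,1,1).

Boundary ∂_2: C_2 → C_1 maps a triangle to the signed sum of its edges. For instance
  ∂[2,3,7] = [3,7] − [2,7] + [2,3],
  ∂[3,5,6] = [5,6] − [3,6] + [3,5].
The resulting 18×12 matrix has rank 12, and its Smith normal form has invariant factors (1,1,1,1,1,1,1,1,1,1,1,2).

Reading off H_k = ker ∂_k / im ∂_{k+1}:

  H_0: rank C_0 − rank ∂_1 = 7 − 6 = 1, and the invariant factors of ∂_1 are all 1, so H_0 = Z.
  H_1: rank ker ∂_1 − rank ∂_2 = (18 − 6) − 12 = 0, and ∂_2 has invariant factor 2 > 1, so H_1 = Z/2.
  H_2: rank ker ∂_2 − rank ∂_3 = (12 − 12) − 0 = 0, and there is no ∂_3, so H_2 = 0.

(K is a triangulation of the real projective plane RP^2.)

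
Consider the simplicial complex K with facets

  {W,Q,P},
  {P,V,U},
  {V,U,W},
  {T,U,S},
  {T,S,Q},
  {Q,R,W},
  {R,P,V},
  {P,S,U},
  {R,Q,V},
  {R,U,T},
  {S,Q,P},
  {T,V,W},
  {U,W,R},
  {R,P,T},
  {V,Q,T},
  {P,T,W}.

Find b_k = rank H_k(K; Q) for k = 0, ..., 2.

b_0 = 1, b_1 = 2, b_2 = 1.

Fix the vertex order P < Q < R < S < T < U < V < W and write every simplex with vertices in increasing order. Then dim K = 2 and the simplices of K are:

  0-simplices (8): P, Q, R, S, T, U, V, W
  1-simplices (24): PQ, PR, PS, PT, PU, PV, PW, QR, QS, QT, QV, QW, RT, RU, RV, RW, ST, SU, TU, TV, TW, UV, UW, VW
  2-simplices (16): PQS, PQW, PRT, PRV, PSU, PTW, PUV, QRV, QRW, QST, QTV, RTU, RUW, STU, TVW, UVW

giving chain groups C_0 ≅ Z^8, C_1 ≅ Z^24, C_2 ≅ Z^16.

The boundary map ∂_1: C_1 → C_0 maps an edge to its endpoints' difference, ∂[p,q] = q − p. For instance
  ∂TU = U − T.
As a 8×24 matrix over Z this has rank 7, with invariant factors (1,1,1,1,1,1,1).

The boundary map ∂_2: C_2 → C_1 maps a triangle to the signed sum of its edges. For instance
  ∂PUV = UV − PV + PU,
  ∂PQS = QS − PS + PQ.
The 24×16 boundary matrix has rank 15 and Smith normal form diag(1,1,1,1,1,1,1,1,1,1,1,1,1,1,1).

Reading off H_k = ker ∂_k / im ∂_{k+1}:

  H_0: rank C_0 − rank ∂_1 = 8 − 7 = 1, and the invariant factors of ∂_1 are all 1, so H_0 ≅ Z.
  H_1: rank ker ∂_1 − rank ∂_2 = (24 − 7) − 15 = 2, and the invariant factors of ∂_2 are all 1, so H_1 ≅ Z^2.
  H_2: rank ker ∂_2 − rank ∂_3 = (16 − 15) − 0 = 1, and there is no ∂_3, so H_2 ≅ Z.

Hence the Betti numbers are b_0 = 1, b_1 = 2, b_2 = 1.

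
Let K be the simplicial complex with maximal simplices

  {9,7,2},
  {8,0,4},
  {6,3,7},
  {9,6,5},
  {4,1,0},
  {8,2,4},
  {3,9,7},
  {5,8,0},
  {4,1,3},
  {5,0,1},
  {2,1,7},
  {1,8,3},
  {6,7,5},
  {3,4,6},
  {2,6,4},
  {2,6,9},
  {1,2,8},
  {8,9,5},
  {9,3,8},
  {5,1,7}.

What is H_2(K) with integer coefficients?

H_2 ≅ 0.

Order the vertices as 0 < 1 < 2 < 3 < 4 < 5 < 6 < 7 < 8 < 9. Listing each simplex with vertices in this order, K has dimension 2 with simplices:

  0-simplices (10): [0], [1], [2], [3], [4], [5], [6], [7], [8], [9]
  1-simplices (30): (30 of them)
  2-simplices (20): (20 of them)

Hence C_0 ≅ Z^10, C_1 ≅ Z^30, C_2 ≅ Z^20.

Boundary ∂_1: C_1 → C_0 is given by ∂[p,q] = [q] − [p]. For instance
  ∂[1,7] = [7] − [1].
This gives a 10×30 integer matrix of rank 9; reducing to Smith normal form yields diagonal entries (1,1,1,1,1,1,1,1,1).

The boundary map ∂_2: C_2 → C_1 maps a triangle to the signed sum of its edges. For instance
  ∂[2,4,6] = [4,6] − [2,6] + [2,4],
  ∂[1,2,8] = [2,8] − [1,8] + [1,2].
As a 30×20 matrix over Z this has rank 20, with invariant factors (1,1,1,1,1,1,1,1,1,1,1,1,1,1,1,1,1,1,1,2).

Now H_k = ker ∂_k / im ∂_{k+1}, so:

  H_2: rank ker ∂_2 − rank ∂_3 = (20 − 20) − 0 = 0, and there is no ∂_3, so H_2 = 0.

(K is a triangulation of the Klein bottle.)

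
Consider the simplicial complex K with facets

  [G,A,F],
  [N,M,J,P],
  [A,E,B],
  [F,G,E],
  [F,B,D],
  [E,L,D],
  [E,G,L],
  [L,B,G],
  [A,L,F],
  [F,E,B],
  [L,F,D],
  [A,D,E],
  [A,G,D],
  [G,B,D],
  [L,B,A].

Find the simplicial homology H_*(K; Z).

K has 11 vertices, 27 edges, 18 triangles, 1 3-simplex.
rank ∂_0 = 0, rank ∂_1 = 9 ⇒ b_0 = 11 − 0 − 9 = 2; all invariant factors of ∂_1 are 1 so no torsion. So H_0 ≅ Z^2.
rank ∂_1 = 9, rank ∂_2 = 16 ⇒ b_1 = 27 − 9 − 16 = 2; all invariant factors of ∂_2 are 1 so no torsion. So H_1 ≅ Z^2.
rank ∂_2 = 16, rank ∂_3 = 1 ⇒ b_2 = 18 − 16 − 1 = 1; all invariant factors of ∂_3 are 1 so no torsion. So H_2 ≅ Z.
rank ∂_3 = 1, rank ∂_4 = 0 ⇒ b_3 = 1 − 1 − 0 = 0. So H_3 ≅ 0.

H_0 = Z^2,  H_1 = Z^2,  H_2 = Z,  H_3 = 0.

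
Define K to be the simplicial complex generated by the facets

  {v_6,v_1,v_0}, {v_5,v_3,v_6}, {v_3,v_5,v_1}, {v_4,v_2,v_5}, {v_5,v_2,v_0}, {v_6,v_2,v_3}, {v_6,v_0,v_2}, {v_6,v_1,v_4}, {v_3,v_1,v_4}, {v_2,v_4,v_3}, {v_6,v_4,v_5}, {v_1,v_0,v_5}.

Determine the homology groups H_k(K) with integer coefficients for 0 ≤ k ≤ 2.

We work with the vertex ordering v_0 < v_1 < v_2 < v_3 < v_4 < v_5 < v_6. The simplices of K, each written with vertices in increasing order, are:

  0-simplices (7): [v_0], [v_1], [v_2], [v_3], [v_4], [v_5], [v_6]
  1-simplices (18): (18 of them)
  2-simplices (12): (12 of them)

Hence C_0 ≅ Z^7, C_1 ≅ Z^18, C_2 ≅ Z^12.

Boundary ∂_1: C_1 → C_0 maps an edge to its endpoints' difference, ∂[p,q] = q − p.
The resulting 7×18 matrix has rank 6, and its Smith normal form has invariant factors (1,1,1,1,1,1).

∂_2: C_2 → C_1 maps a triangle to the signed sum of its edges. For instance
  ∂[v_2,v_4,v_5] = [v_4,v_5] − [v_2,v_5] + [v_2,v_4],
  ∂[v_0,v_2,v_5] = [v_2,v_5] − [v_0,v_5] + [v_0,v_2].
The 18×12 boundary matrix has rank 12 and Smith normal form diag(1,1,1,1,1,1,1,1,1,1,1,2).

Computing H_k = (kernel of ∂_k) / (image of ∂_{k+1}):

  H_0: rank C_0 − rank ∂_1 = 7 − 6 = 1, and the invariant factors of ∂_1 are all 1, so H_0 = Z.
  H_1: rank ker ∂_1 − rank ∂_2 = (18 − 6) − 12 = 0, and ∂_2 has invariant factor 2 > 1, so H_1 = Z/2.
  H_2: rank ker ∂_2 − rank ∂_3 = (12 − 12) − 0 = 0, and there is no ∂_3, so H_2 = 0.

As a check, the Euler characteristic is 7 − 18 + 12 = 1, which agrees with 1 − 0 + 0 = 1.
(K is a triangulation of the real projective plane RP^2.)

H_0 ≅ Z,  H_1 ≅ Z/2,  H_2 = 0.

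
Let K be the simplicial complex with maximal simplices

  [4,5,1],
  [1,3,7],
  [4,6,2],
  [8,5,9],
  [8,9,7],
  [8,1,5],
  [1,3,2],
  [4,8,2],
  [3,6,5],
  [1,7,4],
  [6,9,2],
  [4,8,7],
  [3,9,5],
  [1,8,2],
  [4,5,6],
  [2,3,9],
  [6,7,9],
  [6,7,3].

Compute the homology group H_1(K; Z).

Take the total order 1 < 2 < 3 < 4 < 5 < 6 < 7 < 8 < 9 on the vertex set. Then K (dimension 2) consists of the simplices:

  0-simplices (9): [1], [2], [3], [4], [5], [6], [7], [8], [9]
  1-simplices (27): (27 of them)
  2-simplices (18): [1,2,3], [1,2,8], [1,3,7], [1,4,5], [1,4,7], [1,5,8], [2,3,9], [2,4,6], [2,4,8], [2,6,9], [3,5,6], [3,5,9], [3,6,7], [4,5,6], [4,7,8], [5,8,9], [6,7,9], [7,8,9]

giving chain groups C_0 ≅ Z^9, C_1 ≅ Z^27, C_2 ≅ Z^18.

Boundary ∂_1: C_1 → C_0 is given by ∂[p,q] = [q] − [p]. For instance
  ∂[1,7] = [7] − [1].
This gives a 9×27 integer matrix of rank 8; reducing to Smith normal form yields diagonal entries (1,1,1,1,1,1,1,1).

Boundary ∂_2: C_2 → C_1 sends each 2-simplex [p,q,r] to [q,r] − [p,r] + [p,q]. For instance
  ∂[3,5,9] = [5,9] − [3,9] + [3,5],
  ∂[4,5,6] = [5,6] − [4,6] + [4,5].
The 27×18 boundary matrix has rank 18 and Smith normal form diag(1,1,1,1,1,1,1,1,1,1,1,1,1,1,1,1,1,2).

From H_k ≅ ker(∂_k) / im(∂_{k+1}) we obtain:

  H_1: rank ker ∂_1 − rank ∂_2 = (27 − 8) − 18 = 1, and ∂_2 has invariant factor 2 > 1, so H_1 = Z × Z/2.

(K is a triangulation of the Klein bottle.)

H_1 = Z × Z/2.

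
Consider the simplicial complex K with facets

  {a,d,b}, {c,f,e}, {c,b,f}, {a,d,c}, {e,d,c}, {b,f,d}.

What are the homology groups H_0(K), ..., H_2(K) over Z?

H_0 ≅ Z,  H_1 ≅ Z,  H_2 = 0.

We work with the vertex ordering a < b < c < d < e < f. The simplices of K, each written with vertices in increasing order, are:

  0-simplices (6): a, b, c, d, e, f
  1-simplices (12): ab, ac, ad, bc, bd, bf, cd, ce, cf, de, df, ef
  2-simplices (6): abd, acd, bcf, bdf, cde, cef

so the chain groups are C_0 ≅ Z^6, C_1 ≅ Z^12, C_2 ≅ Z^6.

The boundary map ∂_1: C_1 → C_0 is given by ∂[p,q] = [q] − [p].
As a 6×12 matrix over Z this has rank 5, with invariant factors (1,1,1,1,1).

Boundary ∂_2: C_2 → C_1 maps a triangle to the signed sum of its edges. For instance
  ∂acd = cd − ad + ac,
  ∂cef = ef − cf + ce.
The resulting 12×6 matrix has rank 6, and its Smith normal form has invariant factors (1,1,1,1,1,1).

From H_k ≅ ker(∂_k) / im(∂_{k+1}) we obtain:

  H_0: rank C_0 − rank ∂_1 = 6 − 5 = 1, and the invariant factors of ∂_1 are all 1, so H_0 = Z.
  H_1: rank ker ∂_1 − rank ∂_2 = (12 − 5) − 6 = 1, and the invariant factors of ∂_2 are all 1, so H_1 = Z.
  H_2: rank ker ∂_2 − rank ∂_3 = (6 − 6) − 0 = 0, and there is no ∂_3, so H_2 = 0.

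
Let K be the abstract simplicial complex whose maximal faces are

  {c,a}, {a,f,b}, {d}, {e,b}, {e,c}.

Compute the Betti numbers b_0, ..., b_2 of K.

K has 6 vertices, 6 edges, 1 triangle.
rank ∂_0 = 0, rank ∂_1 = 4 ⇒ b_0 = 6 − 0 − 4 = 2; all invariant factors of ∂_1 are 1 so no torsion. So H_0 ≅ Z^2.
rank ∂_1 = 4, rank ∂_2 = 1 ⇒ b_1 = 6 − 4 − 1 = 1; all invariant factors of ∂_2 are 1 so no torsion. So H_1 ≅ Z.
rank ∂_2 = 1, rank ∂_3 = 0 ⇒ b_2 = 1 − 1 − 0 = 0. So H_2 ≅ 0.

b_0 = 2, b_1 = 1, b_2 = 0.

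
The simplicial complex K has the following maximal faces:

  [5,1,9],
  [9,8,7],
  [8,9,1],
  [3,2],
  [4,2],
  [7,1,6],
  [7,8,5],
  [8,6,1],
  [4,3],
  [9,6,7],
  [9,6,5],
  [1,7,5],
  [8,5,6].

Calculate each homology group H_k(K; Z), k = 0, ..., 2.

H_0 = Z^2,  H_1 = Z ⊕ Z_2,  H_2 = 0.

We work with the vertex ordering 1 < 2 < 3 < 4 < 5 < 6 < 7 < 8 < 9. The simplices of K, each written with vertices in increasing order, are:

  0-simplices (9): [1], [2], [3], [4], [5], [6], [7], [8], [9]
  1-simplices (18): [1,5], [1,6], [1,7], [1,8], [1,9], [2,3], [2,4], [3,4], [5,6], [5,7], [5,8], [5,9], [6,7], [6,8], [6,9], [7,8], [7,9], [8,9]
  2-simplices (10): [1,5,7], [1,5,9], [1,6,7], [1,6,8], [1,8,9], [5,6,8], [5,6,9], [5,7,8], [6,7,9], [7,8,9]

giving chain groups C_0 ≅ Z^9, C_1 ≅ Z^18, C_2 ≅ Z^10.

∂_1: C_1 → C_0 sends each edge [p,q] (with p < q) to q − p.
The 9×18 boundary matrix has rank 7 and Smith normal form diag(1,1,1,1,1,1,1).

The boundary map ∂_2: C_2 → C_1 sends each 2-simplex [p,q,r] to [q,r] − [p,r] + [p,q]. For instance
  ∂[5,7,8] = [7,8] − [5,8] + [5,7],
  ∂[1,8,9] = [8,9] − [1,9] + [1,8].
This gives a 18×10 integer matrix of rank 10; reducing to Smith normal form yields diagonal entries (1,1,1,1,1,1,1,1,1,2).

Now H_k = ker ∂_k / im ∂_{k+1}, so:

  H_0: rank C_0 − rank ∂_1 = 9 − 7 = 2, and the invariant factors of ∂_1 are all 1, so H_0 ≅ Z^2.
  H_1: rank ker ∂_1 − rank ∂_2 = (18 − 7) − 10 = 1, and ∂_2 has invariant factor 2 > 1, so H_1 ≅ Z ⊕ Z_2.
  H_2: rank ker ∂_2 − rank ∂_3 = (10 − 10) − 0 = 0, and there is no ∂_3, so H_2 ≅ 0.

As a check, the Euler characteristic is 9 − 18 + 10 = 1, which agrees with 2 − 1 + 0 = 1.
(K is a triangulation of the disjoint union of the circle S^1 and the real projective plane RP^2.)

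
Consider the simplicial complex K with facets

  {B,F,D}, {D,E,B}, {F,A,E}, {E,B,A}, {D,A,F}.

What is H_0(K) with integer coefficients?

Fix the vertex order A < B < D < E < F and write every simplex with vertices in increasing order. Then dim K = 2 and the simplices of K are:

  0-simplices (5): A, B, D, E, F
  1-simplices (10): AB, AD, AE, AF, BD, BE, BF, DE, DF, EF
  2-simplices (5): ABE, ADF, AEF, BDE, BDF

Hence C_0 ≅ Z^5, C_1 ≅ Z^10, C_2 ≅ Z^5.

Boundary ∂_1: C_1 → C_0 is given by ∂[p,q] = [q] − [p].
As a 5×10 matrix over Z this has rank 4, with invariant factors (1,1,1,1).

Boundary ∂_2: C_2 → C_1 acts by ∂[p,q,r] = [q,r] − [p,r] + [p,q]. For instance
  ∂ADF = DF − AF + AD,
  ∂ABE = BE − AE + AB.
As a 10×5 matrix over Z this has rank 5, with invariant factors (1,1,1,1,1).

Now H_k = ker ∂_k / im ∂_{k+1}, so:

  H_0: rank C_0 − rank ∂_1 = 5 − 4 = 1, and the invariant factors of ∂_1 are all 1, so H_0 ≅ Z.

H_0 ≅ Z.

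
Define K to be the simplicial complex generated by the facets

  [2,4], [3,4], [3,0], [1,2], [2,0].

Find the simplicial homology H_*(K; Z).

Fix the vertex order 0 < 1 < 2 < 3 < 4 and write every simplex with vertices in increasing order. Then dim K = 1 and the simplices of K are:

  0-simplices (5): [0], [1], [2], [3], [4]
  1-simplices (5): [0,2], [0,3], [1,2], [2,4], [3,4]

so the chain groups are C_0 ≅ Z^5, C_1 ≅ Z^5.

∂_1: C_1 → C_0 sends each edge [p,q] (with p < q) to q − p.
As a 5×5 matrix over Z this has rank 4, with invariant factors (1,1,1,1).

Reading off H_k = ker ∂_k / im ∂_{k+1}:

  H_0: rank C_0 − rank ∂_1 = 5 − 4 = 1, and the invariant factors of ∂_1 are all 1, so H_0 ≅ Z.
  H_1: rank ker ∂_1 − rank ∂_2 = (5 − 4) − 0 = 1, and there is no ∂_2, so H_1 ≅ Z.

H_0 ≅ Z,  H_1 ≅ Z.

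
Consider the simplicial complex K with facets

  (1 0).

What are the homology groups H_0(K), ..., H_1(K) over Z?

H_0 ≅ Z,  H_1 = 0.

Order the vertices as 0 < 1. Listing each simplex with vertices in this order, K has dimension 1 with simplices:

  0-simplices (2): [0], [1]
  1-simplices (1): [0,1]

Hence C_0 ≅ Z^2, C_1 ≅ Z^1.

Boundary ∂_1: C_1 → C_0 is given by ∂[p,q] = [q] − [p]. For instance
  ∂[0,1] = [1] − [0].
The resulting 2×1 matrix has rank 1, and its Smith normal form has invariant factors (1).

Computing H_k = (kernel of ∂_k) / (image of ∂_{k+1}):

  H_0: rank C_0 − rank ∂_1 = 2 − 1 = 1, and the invariant factors of ∂_1 are all 1, so H_0 = Z.
  H_1: rank ker ∂_1 − rank ∂_2 = (1 − 1) − 0 = 0, and there is no ∂_2, so H_1 = 0.

As a check, the Euler characteristic is 2 − 1 = 1, which agrees with 1 − 0 = 1.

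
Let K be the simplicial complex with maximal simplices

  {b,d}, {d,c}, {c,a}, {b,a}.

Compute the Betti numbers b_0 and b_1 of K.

K has 4 vertices, 4 edges.
rank ∂_0 = 0, rank ∂_1 = 3 ⇒ b_0 = 4 − 0 − 3 = 1; all invariant factors of ∂_1 are 1 so no torsion. So H_0 ≅ Z.
rank ∂_1 = 3, rank ∂_2 = 0 ⇒ b_1 = 4 − 3 − 0 = 1. So H_1 ≅ Z.

b_0 = 1, b_1 = 1.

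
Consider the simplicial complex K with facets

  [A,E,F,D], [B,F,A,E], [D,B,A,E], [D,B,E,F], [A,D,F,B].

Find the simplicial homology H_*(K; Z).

Take the total order A < B < D < E < F on the vertex set. Then K (dimension 3) consists of the simplices:

  0-simplices (5): A, B, D, E, F
  1-simplices (10): AB, AD, AE, AF, BD, BE, BF, DE, DF, EF
  2-simplices (10): ABD, ABE, ABF, ADE, ADF, AEF, BDE, BDF, BEF, DEF
  3-simplices (5): ABDE, ABDF, ABEF, ADEF, BDEF

so the chain groups are C_0 ≅ Z^5, C_1 ≅ Z^10, C_2 ≅ Z^10, C_3 ≅ Z^5.

∂_1: C_1 → C_0 is given by ∂[p,q] = [q] − [p]. For instance
  ∂AB = B − A.
The resulting 5×10 matrix has rank 4, and its Smith normal form has invariant factors (1,1,1,1).

The boundary map ∂_2: C_2 → C_1 acts by ∂[p,q,r] = [q,r] − [p,r] + [p,q]. For instance
  ∂BDE = DE − BE + BD,
  ∂BDF = DF − BF + BD.
The resulting 10×10 matrix has rank 6, and its Smith normal form has invariant factors (1,1,1,1,1,1).

The boundary map ∂_3: C_3 → C_2 sends each 3-simplex σ to the alternating sum Σ_i (−1)^i (σ with its i-th vertex removed). For instance
  ∂ABDF = BDF − ADF + ABF − ABD,
  ∂BDEF = DEF − BEF + BDF − BDE.
The resulting 10×5 matrix has rank 4, and its Smith normal form has invariant factors (1,1,1,1).

Reading off H_k = ker ∂_k / im ∂_{k+1}:

  H_0: rank C_0 − rank ∂_1 = 5 − 4 = 1, and the invariant factors of ∂_1 are all 1, so H_0 = Z.
  H_1: rank ker ∂_1 − rank ∂_2 = (10 − 4) − 6 = 0, and the invariant factors of ∂_2 are all 1, so H_1 = 0.
  H_2: rank ker ∂_2 − rank ∂_3 = (10 − 6) − 4 = 0, and the invariant factors of ∂_3 are all 1, so H_2 = 0.
  H_3: rank ker ∂_3 − rank ∂_4 = (5 − 4) − 0 = 1, and there is no ∂_4, so H_3 = Z.

As a check, the Euler characteristic is 5 − 10 + 10 − 5 = 0, which agrees with 1 − 0 + 0 − 1 = 0.
(K is a triangulation of the 3-sphere S^3.)

H_0 = Z,  H_1 = 0,  H_2 = 0,  H_3 = Z.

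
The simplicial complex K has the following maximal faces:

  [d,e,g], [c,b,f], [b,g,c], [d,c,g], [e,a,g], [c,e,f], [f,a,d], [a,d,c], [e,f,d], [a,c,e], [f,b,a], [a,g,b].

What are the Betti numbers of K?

b_0 = 1, b_1 = 0, b_2 = 0.

Fix the vertex order a < b < c < d < e < f < g and write every simplex with vertices in increasing order. Then dim K = 2 and the simplices of K are:

  0-simplices (7): a, b, c, d, e, f, g
  1-simplices (18): ab, ac, ad, ae, af, ag, bc, bf, bg, cd, ce, cf, cg, de, df, dg, ef, eg
  2-simplices (12): abf, abg, acd, ace, adf, aeg, bcf, bcg, cdg, cef, def, deg

giving chain groups C_0 ≅ Z^7, C_1 ≅ Z^18, C_2 ≅ Z^12.

Boundary ∂_1: C_1 → C_0 maps an edge to its endpoints' difference, ∂[p,q] = q − p. For instance
  ∂bg = g − b.
The 7×18 boundary matrix has rank 6 and Smith normal form diag(1,1,1,1,1,1).

Boundary ∂_2: C_2 → C_1 acts by ∂[p,q,r] = [q,r] − [p,r] + [p,q]. For instance
  ∂acd = cd − ad + ac,
  ∂abf = bf − af + ab.
This gives a 18×12 integer matrix of rank 12; reducing to Smith normal form yields diagonal entries (1,1,1,1,1,1,1,1,1,1,1,2).

Computing H_k = (kernel of ∂_k) / (image of ∂_{k+1}):

  H_0: rank C_0 − rank ∂_1 = 7 − 6 = 1, and the invariant factors of ∂_1 are all 1, so H_0 ≅ Z.
  H_1: rank ker ∂_1 − rank ∂_2 = (18 − 6) − 12 = 0, and ∂_2 has invariant factor 2 > 1, so H_1 ≅ Z/2Z.
  H_2: rank ker ∂_2 − rank ∂_3 = (12 − 12) − 0 = 0, and there is no ∂_3, so H_2 ≅ 0.

As a check, the Euler characteristic is 7 − 18 + 12 = 1, which agrees with 1 − 0 + 0 = 1.
(K is a triangulation of the real projective plane RP^2.)

Hence the Betti numbers are b_0 = 1, b_1 = 0, b_2 = 0.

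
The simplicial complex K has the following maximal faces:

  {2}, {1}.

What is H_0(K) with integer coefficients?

Fix the vertex order 1 < 2 and write every simplex with vertices in increasing order. Then dim K = 0 and the simplices of K are:

  0-simplices (2): [1], [2]

so the chain groups are C_0 ≅ Z^2.

From H_k ≅ ker(∂_k) / im(∂_{k+1}) we obtain:

  H_0: rank C_0 − rank ∂_1 = 2 − 0 = 2, and there is no ∂_1, so H_0 = Z^2.

(K is a triangulation of a set of 2 points.)

H_0 ≅ Z^2.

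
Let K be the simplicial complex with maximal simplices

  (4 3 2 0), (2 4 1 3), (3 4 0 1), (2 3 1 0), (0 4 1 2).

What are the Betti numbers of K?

Fix the vertex order 0 < 1 < 2 < 3 < 4 and write every simplex with vertices in increasing order. Then dim K = 3 and the simplices of K are:

  0-simplices (5): [0], [1], [2], [3], [4]
  1-simplices (10): [0,1], [0,2], [0,3], [0,4], [1,2], [1,3], [1,4], [2,3], [2,4], [3,4]
  2-simplices (10): [0,1,2], [0,1,3], [0,1,4], [0,2,3], [0,2,4], [0,3,4], [1,2,3], [1,2,4], [1,3,4], [2,3,4]
  3-simplices (5): [0,1,2,3], [0,1,2,4], [0,1,3,4], [0,2,3,4], [1,2,3,4]

giving chain groups C_0 ≅ Z^5, C_1 ≅ Z^10, C_2 ≅ Z^10, C_3 ≅ Z^5.

∂_1: C_1 → C_0 sends each edge [p,q] (with p < q) to q − p.
This gives a 5×10 integer matrix of rank 4; reducing to Smith normal form yields diagonal entries (1,1,1,1).

∂_2: C_2 → C_1 sends each 2-simplex [p,q,r] to [q,r] − [p,r] + [p,q]. For instance
  ∂[0,2,3] = [2,3] − [0,3] + [0,2],
  ∂[0,3,4] = [3,4] − [0,4] + [0,3].
This gives a 10×10 integer matrix of rank 6; reducing to Smith normal form yields diagonal entries (1,1,1,1,1,1).

Boundary ∂_3: C_3 → C_2 sends each 3-simplex σ to the alternating sum Σ_i (−1)^i (σ with its i-th vertex removed). For instance
  ∂[0,1,2,3] = [1,2,3] − [0,2,3] + [0,1,3] − [0,1,2],
  ∂[0,2,3,4] = [2,3,4] − [0,3,4] + [0,2,4] − [0,2,3].
The resulting 10×5 matrix has rank 4, and its Smith normal form has invariant factors (1,1,1,1).

Computing H_k = (kernel of ∂_k) / (image of ∂_{k+1}):

  H_0: rank C_0 − rank ∂_1 = 5 − 4 = 1, and the invariant factors of ∂_1 are all 1, so H_0 = Z.
  H_1: rank ker ∂_1 − rank ∂_2 = (10 − 4) − 6 = 0, and the invariant factors of ∂_2 are all 1, so H_1 = 0.
  H_2: rank ker ∂_2 − rank ∂_3 = (10 − 6) − 4 = 0, and the invariant factors of ∂_3 are all 1, so H_2 = 0.
  H_3: rank ker ∂_3 − rank ∂_4 = (5 − 4) − 0 = 1, and there is no ∂_4, so H_3 = Z.

Hence the Betti numbers are b_0 = 1, b_1 = 0, b_2 = 0, b_3 = 1.

b_0 = 1, b_1 = 0, b_2 = 0, b_3 = 1.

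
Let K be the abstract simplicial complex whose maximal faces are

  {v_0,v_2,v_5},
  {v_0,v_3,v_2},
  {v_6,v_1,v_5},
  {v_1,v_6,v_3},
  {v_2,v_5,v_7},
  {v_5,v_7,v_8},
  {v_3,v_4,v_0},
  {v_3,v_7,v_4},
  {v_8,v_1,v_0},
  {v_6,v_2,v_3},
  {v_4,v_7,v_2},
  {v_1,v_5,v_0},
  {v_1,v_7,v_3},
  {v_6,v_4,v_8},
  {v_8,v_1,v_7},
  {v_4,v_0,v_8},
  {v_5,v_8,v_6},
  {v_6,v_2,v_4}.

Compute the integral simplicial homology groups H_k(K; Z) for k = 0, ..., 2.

H_0 ≅ Z,  H_1 ≅ Z ⊕ Z/2,  H_2 = 0.

We work with the vertex ordering v_0 < v_1 < v_2 < v_3 < v_4 < v_5 < v_6 < v_7 < v_8. The simplices of K, each written with vertices in increasing order, are:

  0-simplices (9): [v_0], [v_1], [v_2], [v_3], [v_4], [v_5], [v_6], [v_7], [v_8]
  1-simplices (27): (27 of them)
  2-simplices (18): (18 of them)

giving chain groups C_0 ≅ Z^9, C_1 ≅ Z^27, C_2 ≅ Z^18.

Boundary ∂_1: C_1 → C_0 sends each edge [p,q] (with p < q) to q − p.
As a 9×27 matrix over Z this has rank 8, with invariant factors (1,1,1,1,1,1,1,1).

The boundary map ∂_2: C_2 → C_1 maps a triangle to the signed sum of its edges. For instance
  ∂[v_0,v_1,v_8] = [v_1,v_8] − [v_0,v_8] + [v_0,v_1],
  ∂[v_5,v_6,v_8] = [v_6,v_8] − [v_5,v_8] + [v_5,v_6].
This gives a 27×18 integer matrix of rank 18; reducing to Smith normal form yields diagonal entries (1,1,1,1,1,1,1,1,1,1,1,1,1,1,1,1,1,2).

Computing H_k = (kernel of ∂_k) / (image of ∂_{k+1}):

  H_0: rank C_0 − rank ∂_1 = 9 − 8 = 1, and the invariant factors of ∂_1 are all 1, so H_0 ≅ Z.
  H_1: rank ker ∂_1 − rank ∂_2 = (27 − 8) − 18 = 1, and ∂_2 has invariant factor 2 > 1, so H_1 ≅ Z ⊕ Z/2.
  H_2: rank ker ∂_2 − rank ∂_3 = (18 − 18) − 0 = 0, and there is no ∂_3, so H_2 ≅ 0.

As a check, the Euler characteristic is 9 − 27 + 18 = 0, which agrees with 1 − 1 + 0 = 0.
(K is a triangulation of the Klein bottle.)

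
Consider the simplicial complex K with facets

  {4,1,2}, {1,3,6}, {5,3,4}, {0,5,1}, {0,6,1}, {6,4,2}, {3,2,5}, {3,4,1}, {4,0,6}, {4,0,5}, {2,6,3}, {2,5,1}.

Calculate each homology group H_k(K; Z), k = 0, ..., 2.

Fix the vertex order 0 < 1 < 2 < 3 < 4 < 5 < 6 and write every simplex with vertices in increasing order. Then dim K = 2 and the simplices of K are:

  0-simplices (7): [0], [1], [2], [3], [4], [5], [6]
  1-simplices (18): [0,1], [0,4], [0,5], [0,6], [1,2], [1,3], [1,4], [1,5], [1,6], [2,3], [2,4], [2,5], [2,6], [3,4], [3,5], [3,6], [4,5], [4,6]
  2-simplices (12): [0,1,5], [0,1,6], [0,4,5], [0,4,6], [1,2,4], [1,2,5], [1,3,4], [1,3,6], [2,3,5], [2,3,6], [2,4,6], [3,4,5]

giving chain groups C_0 ≅ Z^7, C_1 ≅ Z^18, C_2 ≅ Z^12.

Boundary ∂_1: C_1 → C_0 sends each edge [p,q] (with p < q) to q − p.
The 7×18 boundary matrix has rank 6 and Smith normal form diag(1,1,1,1,1,1).

∂_2: C_2 → C_1 acts by ∂[p,q,r] = [q,r] − [p,r] + [p,q]. For instance
  ∂[1,3,6] = [3,6] − [1,6] + [1,3],
  ∂[0,4,6] = [4,6] − [0,6] + [0,4].
As a 18×12 matrix over Z this has rank 12, with invariant factors (1,1,1,1,1,1,1,1,1,1,1,2).

From H_k ≅ ker(∂_k) / im(∂_{k+1}) we obtain:

  H_0: rank C_0 − rank ∂_1 = 7 − 6 = 1, and the invariant factors of ∂_1 are all 1, so H_0 ≅ Z.
  H_1: rank ker ∂_1 − rank ∂_2 = (18 − 6) − 12 = 0, and ∂_2 has invariant factor 2 > 1, so H_1 ≅ Z/2.
  H_2: rank ker ∂_2 − rank ∂_3 = (12 − 12) − 0 = 0, and there is no ∂_3, so H_2 ≅ 0.

H_0 ≅ Z,  H_1 ≅ Z/2,  H_2 = 0.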